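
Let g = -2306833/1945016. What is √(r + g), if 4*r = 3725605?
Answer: √880891924401598598/972508 ≈ 965.09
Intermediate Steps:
g = -2306833/1945016 (g = -2306833*1/1945016 = -2306833/1945016 ≈ -1.1860)
r = 3725605/4 (r = (¼)*3725605 = 3725605/4 ≈ 9.3140e+5)
√(r + g) = √(3725605/4 - 2306833/1945016) = √(1811588026837/1945016) = √880891924401598598/972508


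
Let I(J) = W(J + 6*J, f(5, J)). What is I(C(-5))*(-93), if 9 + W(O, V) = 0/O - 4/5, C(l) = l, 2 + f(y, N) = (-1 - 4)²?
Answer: 4557/5 ≈ 911.40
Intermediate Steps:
f(y, N) = 23 (f(y, N) = -2 + (-1 - 4)² = -2 + (-5)² = -2 + 25 = 23)
W(O, V) = -49/5 (W(O, V) = -9 + (0/O - 4/5) = -9 + (0 - 4*⅕) = -9 + (0 - ⅘) = -9 - ⅘ = -49/5)
I(J) = -49/5
I(C(-5))*(-93) = -49/5*(-93) = 4557/5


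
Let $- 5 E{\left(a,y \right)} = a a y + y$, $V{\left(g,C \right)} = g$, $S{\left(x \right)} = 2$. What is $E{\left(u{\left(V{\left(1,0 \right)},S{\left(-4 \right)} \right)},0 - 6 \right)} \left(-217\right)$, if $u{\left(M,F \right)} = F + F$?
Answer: $- \frac{22134}{5} \approx -4426.8$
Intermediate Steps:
$u{\left(M,F \right)} = 2 F$
$E{\left(a,y \right)} = - \frac{y}{5} - \frac{y a^{2}}{5}$ ($E{\left(a,y \right)} = - \frac{a a y + y}{5} = - \frac{a^{2} y + y}{5} = - \frac{y a^{2} + y}{5} = - \frac{y + y a^{2}}{5} = - \frac{y}{5} - \frac{y a^{2}}{5}$)
$E{\left(u{\left(V{\left(1,0 \right)},S{\left(-4 \right)} \right)},0 - 6 \right)} \left(-217\right) = - \frac{\left(0 - 6\right) \left(1 + \left(2 \cdot 2\right)^{2}\right)}{5} \left(-217\right) = - \frac{\left(0 - 6\right) \left(1 + 4^{2}\right)}{5} \left(-217\right) = \left(- \frac{1}{5}\right) \left(-6\right) \left(1 + 16\right) \left(-217\right) = \left(- \frac{1}{5}\right) \left(-6\right) 17 \left(-217\right) = \frac{102}{5} \left(-217\right) = - \frac{22134}{5}$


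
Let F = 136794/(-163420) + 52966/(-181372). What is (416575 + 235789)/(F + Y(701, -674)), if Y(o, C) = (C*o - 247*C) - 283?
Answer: -1208496654508460/567380344960003 ≈ -2.1300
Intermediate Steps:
F = -2091644068/1852488265 (F = 136794*(-1/163420) + 52966*(-1/181372) = -68397/81710 - 26483/90686 = -2091644068/1852488265 ≈ -1.1291)
Y(o, C) = -283 - 247*C + C*o (Y(o, C) = (-247*C + C*o) - 283 = -283 - 247*C + C*o)
(416575 + 235789)/(F + Y(701, -674)) = (416575 + 235789)/(-2091644068/1852488265 + (-283 - 247*(-674) - 674*701)) = 652364/(-2091644068/1852488265 + (-283 + 166478 - 472474)) = 652364/(-2091644068/1852488265 - 306279) = 652364/(-567380344960003/1852488265) = 652364*(-1852488265/567380344960003) = -1208496654508460/567380344960003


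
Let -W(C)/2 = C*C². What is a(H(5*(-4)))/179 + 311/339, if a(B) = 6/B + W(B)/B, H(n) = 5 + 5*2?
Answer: -483727/303405 ≈ -1.5943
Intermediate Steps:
H(n) = 15 (H(n) = 5 + 10 = 15)
W(C) = -2*C³ (W(C) = -2*C*C² = -2*C³)
a(B) = -2*B² + 6/B (a(B) = 6/B + (-2*B³)/B = 6/B - 2*B² = -2*B² + 6/B)
a(H(5*(-4)))/179 + 311/339 = (2*(3 - 1*15³)/15)/179 + 311/339 = (2*(1/15)*(3 - 1*3375))*(1/179) + 311*(1/339) = (2*(1/15)*(3 - 3375))*(1/179) + 311/339 = (2*(1/15)*(-3372))*(1/179) + 311/339 = -2248/5*1/179 + 311/339 = -2248/895 + 311/339 = -483727/303405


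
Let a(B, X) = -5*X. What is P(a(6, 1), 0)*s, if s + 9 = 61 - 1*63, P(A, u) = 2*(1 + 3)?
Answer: -88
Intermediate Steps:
P(A, u) = 8 (P(A, u) = 2*4 = 8)
s = -11 (s = -9 + (61 - 1*63) = -9 + (61 - 63) = -9 - 2 = -11)
P(a(6, 1), 0)*s = 8*(-11) = -88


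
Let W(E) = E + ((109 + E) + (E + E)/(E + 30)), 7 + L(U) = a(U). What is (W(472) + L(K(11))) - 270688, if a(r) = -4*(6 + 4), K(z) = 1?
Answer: -67689710/251 ≈ -2.6968e+5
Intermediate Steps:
a(r) = -40 (a(r) = -4*10 = -40)
L(U) = -47 (L(U) = -7 - 40 = -47)
W(E) = 109 + 2*E + 2*E/(30 + E) (W(E) = E + ((109 + E) + (2*E)/(30 + E)) = E + ((109 + E) + 2*E/(30 + E)) = E + (109 + E + 2*E/(30 + E)) = 109 + 2*E + 2*E/(30 + E))
(W(472) + L(K(11))) - 270688 = ((3270 + 2*472**2 + 171*472)/(30 + 472) - 47) - 270688 = ((3270 + 2*222784 + 80712)/502 - 47) - 270688 = ((3270 + 445568 + 80712)/502 - 47) - 270688 = ((1/502)*529550 - 47) - 270688 = (264775/251 - 47) - 270688 = 252978/251 - 270688 = -67689710/251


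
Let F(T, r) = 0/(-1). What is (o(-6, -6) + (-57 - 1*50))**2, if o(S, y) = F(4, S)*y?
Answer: 11449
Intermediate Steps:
F(T, r) = 0 (F(T, r) = 0*(-1) = 0)
o(S, y) = 0 (o(S, y) = 0*y = 0)
(o(-6, -6) + (-57 - 1*50))**2 = (0 + (-57 - 1*50))**2 = (0 + (-57 - 50))**2 = (0 - 107)**2 = (-107)**2 = 11449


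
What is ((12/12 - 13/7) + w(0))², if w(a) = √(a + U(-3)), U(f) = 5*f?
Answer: (-6 + 7*I*√15)²/49 ≈ -14.265 - 6.6394*I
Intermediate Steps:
w(a) = √(-15 + a) (w(a) = √(a + 5*(-3)) = √(a - 15) = √(-15 + a))
((12/12 - 13/7) + w(0))² = ((12/12 - 13/7) + √(-15 + 0))² = ((12*(1/12) - 13*⅐) + √(-15))² = ((1 - 13/7) + I*√15)² = (-6/7 + I*√15)²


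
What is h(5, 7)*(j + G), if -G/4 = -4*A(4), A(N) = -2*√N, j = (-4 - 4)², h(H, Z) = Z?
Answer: 0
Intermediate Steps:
j = 64 (j = (-8)² = 64)
G = -64 (G = -(-16)*(-2*√4) = -(-16)*(-2*2) = -(-16)*(-4) = -4*16 = -64)
h(5, 7)*(j + G) = 7*(64 - 64) = 7*0 = 0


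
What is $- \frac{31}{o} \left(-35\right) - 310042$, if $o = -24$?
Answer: $- \frac{7442093}{24} \approx -3.1009 \cdot 10^{5}$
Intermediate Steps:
$- \frac{31}{o} \left(-35\right) - 310042 = - \frac{31}{-24} \left(-35\right) - 310042 = \left(-31\right) \left(- \frac{1}{24}\right) \left(-35\right) - 310042 = \frac{31}{24} \left(-35\right) - 310042 = - \frac{1085}{24} - 310042 = - \frac{7442093}{24}$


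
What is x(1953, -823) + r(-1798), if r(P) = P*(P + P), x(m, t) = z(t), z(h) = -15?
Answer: 6465593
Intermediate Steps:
x(m, t) = -15
r(P) = 2*P² (r(P) = P*(2*P) = 2*P²)
x(1953, -823) + r(-1798) = -15 + 2*(-1798)² = -15 + 2*3232804 = -15 + 6465608 = 6465593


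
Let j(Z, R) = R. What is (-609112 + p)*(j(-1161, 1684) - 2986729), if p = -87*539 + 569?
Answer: 1956505954620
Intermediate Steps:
p = -46324 (p = -46893 + 569 = -46324)
(-609112 + p)*(j(-1161, 1684) - 2986729) = (-609112 - 46324)*(1684 - 2986729) = -655436*(-2985045) = 1956505954620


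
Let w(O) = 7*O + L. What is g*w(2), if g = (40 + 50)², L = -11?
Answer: 24300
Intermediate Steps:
g = 8100 (g = 90² = 8100)
w(O) = -11 + 7*O (w(O) = 7*O - 11 = -11 + 7*O)
g*w(2) = 8100*(-11 + 7*2) = 8100*(-11 + 14) = 8100*3 = 24300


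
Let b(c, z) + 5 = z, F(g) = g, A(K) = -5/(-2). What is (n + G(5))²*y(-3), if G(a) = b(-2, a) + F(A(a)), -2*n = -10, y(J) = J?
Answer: -675/4 ≈ -168.75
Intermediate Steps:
A(K) = 5/2 (A(K) = -5*(-½) = 5/2)
b(c, z) = -5 + z
n = 5 (n = -½*(-10) = 5)
G(a) = -5/2 + a (G(a) = (-5 + a) + 5/2 = -5/2 + a)
(n + G(5))²*y(-3) = (5 + (-5/2 + 5))²*(-3) = (5 + 5/2)²*(-3) = (15/2)²*(-3) = (225/4)*(-3) = -675/4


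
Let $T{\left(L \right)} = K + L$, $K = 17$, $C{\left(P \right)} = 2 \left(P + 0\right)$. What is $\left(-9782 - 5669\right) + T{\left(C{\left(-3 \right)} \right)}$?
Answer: $-15440$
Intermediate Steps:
$C{\left(P \right)} = 2 P$
$T{\left(L \right)} = 17 + L$
$\left(-9782 - 5669\right) + T{\left(C{\left(-3 \right)} \right)} = \left(-9782 - 5669\right) + \left(17 + 2 \left(-3\right)\right) = -15451 + \left(17 - 6\right) = -15451 + 11 = -15440$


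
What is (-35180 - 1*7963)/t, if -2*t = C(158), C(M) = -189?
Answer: -28762/63 ≈ -456.54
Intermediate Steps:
t = 189/2 (t = -1/2*(-189) = 189/2 ≈ 94.500)
(-35180 - 1*7963)/t = (-35180 - 1*7963)/(189/2) = (-35180 - 7963)*(2/189) = -43143*2/189 = -28762/63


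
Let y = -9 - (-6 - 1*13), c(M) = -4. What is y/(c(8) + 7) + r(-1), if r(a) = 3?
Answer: 19/3 ≈ 6.3333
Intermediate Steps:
y = 10 (y = -9 - (-6 - 13) = -9 - 1*(-19) = -9 + 19 = 10)
y/(c(8) + 7) + r(-1) = 10/(-4 + 7) + 3 = 10/3 + 3 = 19/3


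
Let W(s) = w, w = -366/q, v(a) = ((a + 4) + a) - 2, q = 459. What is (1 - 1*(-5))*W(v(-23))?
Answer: -244/51 ≈ -4.7843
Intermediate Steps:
v(a) = 2 + 2*a (v(a) = ((4 + a) + a) - 2 = (4 + 2*a) - 2 = 2 + 2*a)
w = -122/153 (w = -366/459 = -366*1/459 = -122/153 ≈ -0.79739)
W(s) = -122/153
(1 - 1*(-5))*W(v(-23)) = (1 - 1*(-5))*(-122/153) = (1 + 5)*(-122/153) = 6*(-122/153) = -244/51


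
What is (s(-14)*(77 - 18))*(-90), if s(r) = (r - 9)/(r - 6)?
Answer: -12213/2 ≈ -6106.5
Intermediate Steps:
s(r) = (-9 + r)/(-6 + r)
(s(-14)*(77 - 18))*(-90) = (((-9 - 14)/(-6 - 14))*(77 - 18))*(-90) = ((-23/(-20))*59)*(-90) = (-1/20*(-23)*59)*(-90) = ((23/20)*59)*(-90) = (1357/20)*(-90) = -12213/2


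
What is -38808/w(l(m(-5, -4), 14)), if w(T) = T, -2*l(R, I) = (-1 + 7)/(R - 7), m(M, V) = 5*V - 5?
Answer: -413952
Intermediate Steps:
m(M, V) = -5 + 5*V
l(R, I) = -3/(-7 + R) (l(R, I) = -(-1 + 7)/(2*(R - 7)) = -3/(-7 + R))
-38808/w(l(m(-5, -4), 14)) = -38808/((-3/(-7 + (-5 + 5*(-4))))) = -38808/((-3/(-7 + (-5 - 20)))) = -38808/((-3/(-7 - 25))) = -38808/((-3/(-32))) = -38808/((-3*(-1/32))) = -38808/3/32 = -38808*32/3 = -413952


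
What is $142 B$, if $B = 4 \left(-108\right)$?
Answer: $-61344$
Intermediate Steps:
$B = -432$
$142 B = 142 \left(-432\right) = -61344$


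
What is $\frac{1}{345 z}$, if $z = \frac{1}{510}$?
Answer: $\frac{34}{23} \approx 1.4783$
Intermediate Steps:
$z = \frac{1}{510} \approx 0.0019608$
$\frac{1}{345 z} = \frac{1}{345 \cdot \frac{1}{510}} = \frac{1}{\frac{23}{34}} = \frac{34}{23}$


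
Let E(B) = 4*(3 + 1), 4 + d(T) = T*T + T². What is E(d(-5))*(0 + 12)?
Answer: 192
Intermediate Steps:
d(T) = -4 + 2*T² (d(T) = -4 + (T*T + T²) = -4 + (T² + T²) = -4 + 2*T²)
E(B) = 16 (E(B) = 4*4 = 16)
E(d(-5))*(0 + 12) = 16*(0 + 12) = 16*12 = 192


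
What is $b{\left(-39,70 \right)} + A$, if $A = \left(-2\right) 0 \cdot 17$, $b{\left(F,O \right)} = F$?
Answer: $-39$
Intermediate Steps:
$A = 0$ ($A = 0 \cdot 17 = 0$)
$b{\left(-39,70 \right)} + A = -39 + 0 = -39$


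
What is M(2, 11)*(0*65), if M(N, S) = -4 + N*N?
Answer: 0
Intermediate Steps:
M(N, S) = -4 + N**2
M(2, 11)*(0*65) = (-4 + 2**2)*(0*65) = (-4 + 4)*0 = 0*0 = 0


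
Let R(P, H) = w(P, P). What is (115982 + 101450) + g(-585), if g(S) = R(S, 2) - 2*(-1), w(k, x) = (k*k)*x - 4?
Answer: -199984195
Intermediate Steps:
w(k, x) = -4 + x*k² (w(k, x) = k²*x - 4 = x*k² - 4 = -4 + x*k²)
R(P, H) = -4 + P³ (R(P, H) = -4 + P*P² = -4 + P³)
g(S) = -2 + S³ (g(S) = (-4 + S³) - 2*(-1) = (-4 + S³) + 2 = -2 + S³)
(115982 + 101450) + g(-585) = (115982 + 101450) + (-2 + (-585)³) = 217432 + (-2 - 200201625) = 217432 - 200201627 = -199984195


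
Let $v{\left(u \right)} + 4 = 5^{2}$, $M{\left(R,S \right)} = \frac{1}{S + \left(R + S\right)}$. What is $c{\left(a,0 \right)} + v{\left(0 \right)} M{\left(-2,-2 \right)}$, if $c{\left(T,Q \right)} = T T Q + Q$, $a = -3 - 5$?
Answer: $- \frac{7}{2} \approx -3.5$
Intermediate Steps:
$a = -8$
$M{\left(R,S \right)} = \frac{1}{R + 2 S}$
$v{\left(u \right)} = 21$ ($v{\left(u \right)} = -4 + 5^{2} = -4 + 25 = 21$)
$c{\left(T,Q \right)} = Q + Q T^{2}$ ($c{\left(T,Q \right)} = T^{2} Q + Q = Q T^{2} + Q = Q + Q T^{2}$)
$c{\left(a,0 \right)} + v{\left(0 \right)} M{\left(-2,-2 \right)} = 0 \left(1 + \left(-8\right)^{2}\right) + \frac{21}{-2 + 2 \left(-2\right)} = 0 \left(1 + 64\right) + \frac{21}{-2 - 4} = 0 \cdot 65 + \frac{21}{-6} = 0 + 21 \left(- \frac{1}{6}\right) = 0 - \frac{7}{2} = - \frac{7}{2}$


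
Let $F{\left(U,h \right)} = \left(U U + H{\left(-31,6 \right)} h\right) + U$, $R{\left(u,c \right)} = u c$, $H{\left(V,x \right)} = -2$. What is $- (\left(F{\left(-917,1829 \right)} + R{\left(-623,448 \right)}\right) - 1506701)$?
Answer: $949491$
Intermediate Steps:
$R{\left(u,c \right)} = c u$
$F{\left(U,h \right)} = U + U^{2} - 2 h$ ($F{\left(U,h \right)} = \left(U U - 2 h\right) + U = \left(U^{2} - 2 h\right) + U = U + U^{2} - 2 h$)
$- (\left(F{\left(-917,1829 \right)} + R{\left(-623,448 \right)}\right) - 1506701) = - (\left(\left(-917 + \left(-917\right)^{2} - 3658\right) + 448 \left(-623\right)\right) - 1506701) = - (\left(\left(-917 + 840889 - 3658\right) - 279104\right) - 1506701) = - (\left(836314 - 279104\right) - 1506701) = - (557210 - 1506701) = \left(-1\right) \left(-949491\right) = 949491$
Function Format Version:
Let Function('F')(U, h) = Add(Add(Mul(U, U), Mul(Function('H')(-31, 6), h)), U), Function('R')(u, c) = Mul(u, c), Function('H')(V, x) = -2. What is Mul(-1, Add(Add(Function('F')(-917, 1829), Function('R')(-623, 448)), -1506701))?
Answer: 949491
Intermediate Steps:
Function('R')(u, c) = Mul(c, u)
Function('F')(U, h) = Add(U, Pow(U, 2), Mul(-2, h)) (Function('F')(U, h) = Add(Add(Mul(U, U), Mul(-2, h)), U) = Add(Add(Pow(U, 2), Mul(-2, h)), U) = Add(U, Pow(U, 2), Mul(-2, h)))
Mul(-1, Add(Add(Function('F')(-917, 1829), Function('R')(-623, 448)), -1506701)) = Mul(-1, Add(Add(Add(-917, Pow(-917, 2), Mul(-2, 1829)), Mul(448, -623)), -1506701)) = Mul(-1, Add(Add(Add(-917, 840889, -3658), -279104), -1506701)) = Mul(-1, Add(Add(836314, -279104), -1506701)) = Mul(-1, Add(557210, -1506701)) = Mul(-1, -949491) = 949491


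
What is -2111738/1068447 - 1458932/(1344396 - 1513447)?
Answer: 1201800097966/180622033797 ≈ 6.6537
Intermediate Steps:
-2111738/1068447 - 1458932/(1344396 - 1513447) = -2111738*1/1068447 - 1458932/(-169051) = -2111738/1068447 - 1458932*(-1/169051) = -2111738/1068447 + 1458932/169051 = 1201800097966/180622033797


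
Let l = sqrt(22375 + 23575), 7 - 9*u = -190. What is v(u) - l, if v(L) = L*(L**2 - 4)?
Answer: 7581545/729 - 5*sqrt(1838) ≈ 10186.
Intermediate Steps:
u = 197/9 (u = 7/9 - 1/9*(-190) = 7/9 + 190/9 = 197/9 ≈ 21.889)
v(L) = L*(-4 + L**2)
l = 5*sqrt(1838) (l = sqrt(45950) = 5*sqrt(1838) ≈ 214.36)
v(u) - l = 197*(-4 + (197/9)**2)/9 - 5*sqrt(1838) = 197*(-4 + 38809/81)/9 - 5*sqrt(1838) = (197/9)*(38485/81) - 5*sqrt(1838) = 7581545/729 - 5*sqrt(1838)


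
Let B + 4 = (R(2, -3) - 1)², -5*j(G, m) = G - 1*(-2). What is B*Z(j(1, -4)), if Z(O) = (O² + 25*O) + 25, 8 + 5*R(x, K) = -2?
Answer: 259/5 ≈ 51.800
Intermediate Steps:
j(G, m) = -⅖ - G/5 (j(G, m) = -(G - 1*(-2))/5 = -(G + 2)/5 = -(2 + G)/5 = -⅖ - G/5)
R(x, K) = -2 (R(x, K) = -8/5 + (⅕)*(-2) = -8/5 - ⅖ = -2)
B = 5 (B = -4 + (-2 - 1)² = -4 + (-3)² = -4 + 9 = 5)
Z(O) = 25 + O² + 25*O
B*Z(j(1, -4)) = 5*(25 + (-⅖ - ⅕*1)² + 25*(-⅖ - ⅕*1)) = 5*(25 + (-⅖ - ⅕)² + 25*(-⅖ - ⅕)) = 5*(25 + (-⅗)² + 25*(-⅗)) = 5*(25 + 9/25 - 15) = 5*(259/25) = 259/5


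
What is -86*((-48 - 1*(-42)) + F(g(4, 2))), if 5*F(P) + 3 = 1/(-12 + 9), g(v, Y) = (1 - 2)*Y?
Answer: 1720/3 ≈ 573.33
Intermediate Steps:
g(v, Y) = -Y
F(P) = -2/3 (F(P) = -3/5 + 1/(5*(-12 + 9)) = -3/5 + (1/5)/(-3) = -3/5 + (1/5)*(-1/3) = -3/5 - 1/15 = -2/3)
-86*((-48 - 1*(-42)) + F(g(4, 2))) = -86*((-48 - 1*(-42)) - 2/3) = -86*((-48 + 42) - 2/3) = -86*(-6 - 2/3) = -86*(-20/3) = 1720/3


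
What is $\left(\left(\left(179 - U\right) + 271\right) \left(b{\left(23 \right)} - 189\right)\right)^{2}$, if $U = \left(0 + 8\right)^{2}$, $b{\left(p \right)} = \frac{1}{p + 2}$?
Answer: $\frac{3325020959296}{625} \approx 5.32 \cdot 10^{9}$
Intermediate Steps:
$b{\left(p \right)} = \frac{1}{2 + p}$
$U = 64$ ($U = 8^{2} = 64$)
$\left(\left(\left(179 - U\right) + 271\right) \left(b{\left(23 \right)} - 189\right)\right)^{2} = \left(\left(\left(179 - 64\right) + 271\right) \left(\frac{1}{2 + 23} - 189\right)\right)^{2} = \left(\left(\left(179 - 64\right) + 271\right) \left(\frac{1}{25} - 189\right)\right)^{2} = \left(\left(115 + 271\right) \left(\frac{1}{25} - 189\right)\right)^{2} = \left(386 \left(- \frac{4724}{25}\right)\right)^{2} = \left(- \frac{1823464}{25}\right)^{2} = \frac{3325020959296}{625}$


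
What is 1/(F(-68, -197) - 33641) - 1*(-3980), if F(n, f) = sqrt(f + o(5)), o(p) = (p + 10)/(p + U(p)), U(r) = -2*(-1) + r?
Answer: 18016935727296/4526868307 - 6*I*sqrt(87)/4526868307 ≈ 3980.0 - 1.2363e-8*I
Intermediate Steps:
U(r) = 2 + r
o(p) = (10 + p)/(2 + 2*p) (o(p) = (p + 10)/(p + (2 + p)) = (10 + p)/(2 + 2*p))
F(n, f) = sqrt(5/4 + f) (F(n, f) = sqrt(f + (10 + 5)/(2*(1 + 5))) = sqrt(f + (1/2)*15/6) = sqrt(f + (1/2)*(1/6)*15) = sqrt(f + 5/4) = sqrt(5/4 + f))
1/(F(-68, -197) - 33641) - 1*(-3980) = 1/(sqrt(5 + 4*(-197))/2 - 33641) - 1*(-3980) = 1/(sqrt(5 - 788)/2 - 33641) + 3980 = 1/(sqrt(-783)/2 - 33641) + 3980 = 1/((3*I*sqrt(87))/2 - 33641) + 3980 = 1/(3*I*sqrt(87)/2 - 33641) + 3980 = 1/(-33641 + 3*I*sqrt(87)/2) + 3980 = 3980 + 1/(-33641 + 3*I*sqrt(87)/2)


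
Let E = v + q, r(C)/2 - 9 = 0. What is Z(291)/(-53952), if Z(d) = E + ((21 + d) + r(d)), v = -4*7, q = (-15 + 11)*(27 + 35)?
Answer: -9/8992 ≈ -0.0010009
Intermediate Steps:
q = -248 (q = -4*62 = -248)
v = -28
r(C) = 18 (r(C) = 18 + 2*0 = 18 + 0 = 18)
E = -276 (E = -28 - 248 = -276)
Z(d) = -237 + d (Z(d) = -276 + ((21 + d) + 18) = -276 + (39 + d) = -237 + d)
Z(291)/(-53952) = (-237 + 291)/(-53952) = 54*(-1/53952) = -9/8992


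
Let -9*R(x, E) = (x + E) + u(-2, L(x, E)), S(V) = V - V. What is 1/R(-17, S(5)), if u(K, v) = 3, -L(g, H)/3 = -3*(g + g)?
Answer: 9/14 ≈ 0.64286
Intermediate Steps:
S(V) = 0
L(g, H) = 18*g (L(g, H) = -(-9)*(g + g) = -(-9)*2*g = -(-18)*g = 18*g)
R(x, E) = -⅓ - E/9 - x/9 (R(x, E) = -((x + E) + 3)/9 = -((E + x) + 3)/9 = -(3 + E + x)/9 = -⅓ - E/9 - x/9)
1/R(-17, S(5)) = 1/(-⅓ - ⅑*0 - ⅑*(-17)) = 1/(-⅓ + 0 + 17/9) = 1/(14/9) = 9/14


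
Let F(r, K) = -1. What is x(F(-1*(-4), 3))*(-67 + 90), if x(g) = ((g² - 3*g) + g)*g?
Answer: -69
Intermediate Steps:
x(g) = g*(g² - 2*g) (x(g) = (g² - 2*g)*g = g*(g² - 2*g))
x(F(-1*(-4), 3))*(-67 + 90) = ((-1)²*(-2 - 1))*(-67 + 90) = (1*(-3))*23 = -3*23 = -69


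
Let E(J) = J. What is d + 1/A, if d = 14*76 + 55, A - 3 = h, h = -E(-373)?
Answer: 420745/376 ≈ 1119.0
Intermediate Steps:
h = 373 (h = -1*(-373) = 373)
A = 376 (A = 3 + 373 = 376)
d = 1119 (d = 1064 + 55 = 1119)
d + 1/A = 1119 + 1/376 = 420745/376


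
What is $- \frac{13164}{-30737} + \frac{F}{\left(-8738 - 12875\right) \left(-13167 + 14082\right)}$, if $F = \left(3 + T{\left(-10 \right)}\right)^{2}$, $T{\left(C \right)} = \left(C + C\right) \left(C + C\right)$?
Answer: $\frac{255337916347}{607851684615} \approx 0.42007$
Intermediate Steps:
$T{\left(C \right)} = 4 C^{2}$ ($T{\left(C \right)} = 2 C 2 C = 4 C^{2}$)
$F = 162409$ ($F = \left(3 + 4 \left(-10\right)^{2}\right)^{2} = \left(3 + 4 \cdot 100\right)^{2} = \left(3 + 400\right)^{2} = 403^{2} = 162409$)
$- \frac{13164}{-30737} + \frac{F}{\left(-8738 - 12875\right) \left(-13167 + 14082\right)} = - \frac{13164}{-30737} + \frac{162409}{\left(-8738 - 12875\right) \left(-13167 + 14082\right)} = \left(-13164\right) \left(- \frac{1}{30737}\right) + \frac{162409}{\left(-21613\right) 915} = \frac{13164}{30737} + \frac{162409}{-19775895} = \frac{13164}{30737} + 162409 \left(- \frac{1}{19775895}\right) = \frac{13164}{30737} - \frac{162409}{19775895} = \frac{255337916347}{607851684615}$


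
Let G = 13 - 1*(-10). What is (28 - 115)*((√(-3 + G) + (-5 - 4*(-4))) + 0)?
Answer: -957 - 174*√5 ≈ -1346.1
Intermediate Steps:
G = 23 (G = 13 + 10 = 23)
(28 - 115)*((√(-3 + G) + (-5 - 4*(-4))) + 0) = (28 - 115)*((√(-3 + 23) + (-5 - 4*(-4))) + 0) = -87*((√20 + (-5 + 16)) + 0) = -87*((2*√5 + 11) + 0) = -87*((11 + 2*√5) + 0) = -87*(11 + 2*√5) = -957 - 174*√5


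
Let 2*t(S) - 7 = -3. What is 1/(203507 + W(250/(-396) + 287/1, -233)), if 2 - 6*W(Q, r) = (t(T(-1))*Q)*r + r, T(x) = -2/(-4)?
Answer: 297/67058878 ≈ 4.4289e-6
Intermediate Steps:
T(x) = ½ (T(x) = -2*(-¼) = ½)
t(S) = 2 (t(S) = 7/2 + (½)*(-3) = 7/2 - 3/2 = 2)
W(Q, r) = ⅓ - r/6 - Q*r/3 (W(Q, r) = ⅓ - ((2*Q)*r + r)/6 = ⅓ - (2*Q*r + r)/6 = ⅓ - (r + 2*Q*r)/6 = ⅓ + (-r/6 - Q*r/3) = ⅓ - r/6 - Q*r/3)
1/(203507 + W(250/(-396) + 287/1, -233)) = 1/(203507 + (⅓ - ⅙*(-233) - ⅓*(250/(-396) + 287/1)*(-233))) = 1/(203507 + (⅓ + 233/6 - ⅓*(250*(-1/396) + 287*1)*(-233))) = 1/(203507 + (⅓ + 233/6 - ⅓*(-125/198 + 287)*(-233))) = 1/(203507 + (⅓ + 233/6 - ⅓*56701/198*(-233))) = 1/(203507 + (⅓ + 233/6 + 13211333/594)) = 1/(203507 + 6617299/297) = 1/(67058878/297) = 297/67058878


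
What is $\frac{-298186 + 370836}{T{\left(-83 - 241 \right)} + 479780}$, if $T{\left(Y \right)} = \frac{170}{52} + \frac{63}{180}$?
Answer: $\frac{18889000}{124743741} \approx 0.15142$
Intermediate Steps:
$T{\left(Y \right)} = \frac{941}{260}$ ($T{\left(Y \right)} = 170 \cdot \frac{1}{52} + 63 \cdot \frac{1}{180} = \frac{85}{26} + \frac{7}{20} = \frac{941}{260}$)
$\frac{-298186 + 370836}{T{\left(-83 - 241 \right)} + 479780} = \frac{-298186 + 370836}{\frac{941}{260} + 479780} = \frac{72650}{\frac{124743741}{260}} = 72650 \cdot \frac{260}{124743741} = \frac{18889000}{124743741}$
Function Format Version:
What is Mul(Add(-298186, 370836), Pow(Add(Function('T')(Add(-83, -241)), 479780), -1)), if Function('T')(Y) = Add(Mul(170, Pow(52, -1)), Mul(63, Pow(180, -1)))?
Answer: Rational(18889000, 124743741) ≈ 0.15142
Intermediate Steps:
Function('T')(Y) = Rational(941, 260) (Function('T')(Y) = Add(Mul(170, Rational(1, 52)), Mul(63, Rational(1, 180))) = Add(Rational(85, 26), Rational(7, 20)) = Rational(941, 260))
Mul(Add(-298186, 370836), Pow(Add(Function('T')(Add(-83, -241)), 479780), -1)) = Mul(Add(-298186, 370836), Pow(Add(Rational(941, 260), 479780), -1)) = Mul(72650, Pow(Rational(124743741, 260), -1)) = Mul(72650, Rational(260, 124743741)) = Rational(18889000, 124743741)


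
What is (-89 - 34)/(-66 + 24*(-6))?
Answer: 41/70 ≈ 0.58571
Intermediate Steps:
(-89 - 34)/(-66 + 24*(-6)) = -123/(-66 - 144) = -123/(-210) = -123*(-1/210) = 41/70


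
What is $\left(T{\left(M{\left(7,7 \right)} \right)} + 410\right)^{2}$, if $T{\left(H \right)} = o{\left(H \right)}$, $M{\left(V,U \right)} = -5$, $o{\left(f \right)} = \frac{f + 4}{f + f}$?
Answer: $\frac{16818201}{100} \approx 1.6818 \cdot 10^{5}$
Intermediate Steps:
$o{\left(f \right)} = \frac{4 + f}{2 f}$
$T{\left(H \right)} = \frac{4 + H}{2 H}$
$\left(T{\left(M{\left(7,7 \right)} \right)} + 410\right)^{2} = \left(\frac{4 - 5}{2 \left(-5\right)} + 410\right)^{2} = \left(\frac{1}{2} \left(- \frac{1}{5}\right) \left(-1\right) + 410\right)^{2} = \left(\frac{1}{10} + 410\right)^{2} = \left(\frac{4101}{10}\right)^{2} = \frac{16818201}{100}$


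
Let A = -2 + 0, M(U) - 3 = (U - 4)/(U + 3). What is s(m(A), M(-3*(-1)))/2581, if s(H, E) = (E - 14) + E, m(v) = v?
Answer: -25/7743 ≈ -0.0032287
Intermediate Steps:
M(U) = 3 + (-4 + U)/(3 + U) (M(U) = 3 + (U - 4)/(U + 3) = 3 + (-4 + U)/(3 + U))
A = -2
s(H, E) = -14 + 2*E (s(H, E) = (-14 + E) + E = -14 + 2*E)
s(m(A), M(-3*(-1)))/2581 = (-14 + 2*((5 + 4*(-3*(-1)))/(3 - 3*(-1))))/2581 = (-14 + 2*((5 + 4*3)/(3 + 3)))*(1/2581) = (-14 + 2*((5 + 12)/6))*(1/2581) = (-14 + 2*((⅙)*17))*(1/2581) = (-14 + 2*(17/6))*(1/2581) = (-14 + 17/3)*(1/2581) = -25/3*1/2581 = -25/7743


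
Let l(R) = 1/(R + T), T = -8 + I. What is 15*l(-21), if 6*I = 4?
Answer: -9/17 ≈ -0.52941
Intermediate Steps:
I = ⅔ (I = (⅙)*4 = ⅔ ≈ 0.66667)
T = -22/3 (T = -8 + ⅔ = -22/3 ≈ -7.3333)
l(R) = 1/(-22/3 + R) (l(R) = 1/(R - 22/3) = 1/(-22/3 + R))
15*l(-21) = 15*(3/(-22 + 3*(-21))) = 15*(3/(-22 - 63)) = 15*(3/(-85)) = 15*(3*(-1/85)) = 15*(-3/85) = -9/17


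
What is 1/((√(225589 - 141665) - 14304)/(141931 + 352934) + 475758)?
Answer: 58254510242720295/27715047600218076313016 - 494865*√20981/27715047600218076313016 ≈ 2.1019e-6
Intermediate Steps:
1/((√(225589 - 141665) - 14304)/(141931 + 352934) + 475758) = 1/((√83924 - 14304)/494865 + 475758) = 1/((2*√20981 - 14304)*(1/494865) + 475758) = 1/((-14304 + 2*√20981)*(1/494865) + 475758) = 1/((-4768/164955 + 2*√20981/494865) + 475758) = 1/(78478656122/164955 + 2*√20981/494865)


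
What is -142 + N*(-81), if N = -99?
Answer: 7877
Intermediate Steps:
-142 + N*(-81) = -142 - 99*(-81) = -142 + 8019 = 7877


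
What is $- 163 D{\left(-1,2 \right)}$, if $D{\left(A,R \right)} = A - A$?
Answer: $0$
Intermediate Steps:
$D{\left(A,R \right)} = 0$
$- 163 D{\left(-1,2 \right)} = \left(-163\right) 0 = 0$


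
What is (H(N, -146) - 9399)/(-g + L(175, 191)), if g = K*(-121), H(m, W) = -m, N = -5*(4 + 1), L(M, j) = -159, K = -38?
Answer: 9374/4757 ≈ 1.9706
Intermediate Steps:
N = -25 (N = -5*5 = -25)
g = 4598 (g = -38*(-121) = 4598)
(H(N, -146) - 9399)/(-g + L(175, 191)) = (-1*(-25) - 9399)/(-1*4598 - 159) = (25 - 9399)/(-4598 - 159) = -9374/(-4757) = -9374*(-1/4757) = 9374/4757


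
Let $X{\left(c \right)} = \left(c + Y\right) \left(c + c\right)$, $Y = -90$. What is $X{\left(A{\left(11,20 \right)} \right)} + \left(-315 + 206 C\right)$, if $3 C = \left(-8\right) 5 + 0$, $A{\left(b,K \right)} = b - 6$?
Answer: $- \frac{11735}{3} \approx -3911.7$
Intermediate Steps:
$A{\left(b,K \right)} = -6 + b$ ($A{\left(b,K \right)} = b - 6 = -6 + b$)
$C = - \frac{40}{3}$ ($C = \frac{\left(-8\right) 5 + 0}{3} = \frac{-40 + 0}{3} = \frac{1}{3} \left(-40\right) = - \frac{40}{3} \approx -13.333$)
$X{\left(c \right)} = 2 c \left(-90 + c\right)$ ($X{\left(c \right)} = \left(c - 90\right) \left(c + c\right) = \left(-90 + c\right) 2 c = 2 c \left(-90 + c\right)$)
$X{\left(A{\left(11,20 \right)} \right)} + \left(-315 + 206 C\right) = 2 \left(-6 + 11\right) \left(-90 + \left(-6 + 11\right)\right) + \left(-315 + 206 \left(- \frac{40}{3}\right)\right) = 2 \cdot 5 \left(-90 + 5\right) - \frac{9185}{3} = 2 \cdot 5 \left(-85\right) - \frac{9185}{3} = -850 - \frac{9185}{3} = - \frac{11735}{3}$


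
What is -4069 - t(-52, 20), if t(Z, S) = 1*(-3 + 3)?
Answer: -4069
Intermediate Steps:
t(Z, S) = 0 (t(Z, S) = 1*0 = 0)
-4069 - t(-52, 20) = -4069 - 1*0 = -4069 + 0 = -4069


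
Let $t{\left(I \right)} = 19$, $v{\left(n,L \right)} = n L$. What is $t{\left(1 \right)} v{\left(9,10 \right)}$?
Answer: $1710$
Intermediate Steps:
$v{\left(n,L \right)} = L n$
$t{\left(1 \right)} v{\left(9,10 \right)} = 19 \cdot 10 \cdot 9 = 19 \cdot 90 = 1710$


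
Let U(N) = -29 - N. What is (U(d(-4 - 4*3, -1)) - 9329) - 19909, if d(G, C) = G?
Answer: -29251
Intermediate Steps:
(U(d(-4 - 4*3, -1)) - 9329) - 19909 = ((-29 - (-4 - 4*3)) - 9329) - 19909 = ((-29 - (-4 - 12)) - 9329) - 19909 = ((-29 - 1*(-16)) - 9329) - 19909 = ((-29 + 16) - 9329) - 19909 = (-13 - 9329) - 19909 = -9342 - 19909 = -29251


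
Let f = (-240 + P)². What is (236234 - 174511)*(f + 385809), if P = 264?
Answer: 23848841355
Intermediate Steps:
f = 576 (f = (-240 + 264)² = 24² = 576)
(236234 - 174511)*(f + 385809) = (236234 - 174511)*(576 + 385809) = 61723*386385 = 23848841355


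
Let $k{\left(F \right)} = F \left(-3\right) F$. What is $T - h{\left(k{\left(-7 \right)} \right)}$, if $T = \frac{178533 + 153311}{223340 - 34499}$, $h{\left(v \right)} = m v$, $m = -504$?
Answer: $- \frac{13990520164}{188841} \approx -74086.0$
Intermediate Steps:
$k{\left(F \right)} = - 3 F^{2}$ ($k{\left(F \right)} = - 3 F F = - 3 F^{2}$)
$h{\left(v \right)} = - 504 v$
$T = \frac{331844}{188841} \approx 1.7573$
$T - h{\left(k{\left(-7 \right)} \right)} = \frac{331844}{188841} - - 504 \left(- 3 \left(-7\right)^{2}\right) = \frac{331844}{188841} - - 504 \left(\left(-3\right) 49\right) = \frac{331844}{188841} - \left(-504\right) \left(-147\right) = \frac{331844}{188841} - 74088 = - \frac{13990520164}{188841}$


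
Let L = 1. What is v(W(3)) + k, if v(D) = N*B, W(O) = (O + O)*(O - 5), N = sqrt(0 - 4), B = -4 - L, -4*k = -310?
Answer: 155/2 - 10*I ≈ 77.5 - 10.0*I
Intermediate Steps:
k = 155/2 (k = -1/4*(-310) = 155/2 ≈ 77.500)
B = -5 (B = -4 - 1*1 = -4 - 1 = -5)
N = 2*I (N = sqrt(-4) = 2*I ≈ 2.0*I)
W(O) = 2*O*(-5 + O) (W(O) = (2*O)*(-5 + O) = 2*O*(-5 + O))
v(D) = -10*I (v(D) = (2*I)*(-5) = -10*I)
v(W(3)) + k = -10*I + 155/2 = 155/2 - 10*I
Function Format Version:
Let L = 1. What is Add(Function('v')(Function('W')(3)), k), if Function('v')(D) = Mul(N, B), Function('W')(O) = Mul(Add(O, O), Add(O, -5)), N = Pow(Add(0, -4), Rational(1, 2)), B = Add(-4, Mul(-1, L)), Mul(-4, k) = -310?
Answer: Add(Rational(155, 2), Mul(-10, I)) ≈ Add(77.500, Mul(-10.000, I))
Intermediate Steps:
k = Rational(155, 2) (k = Mul(Rational(-1, 4), -310) = Rational(155, 2) ≈ 77.500)
B = -5 (B = Add(-4, Mul(-1, 1)) = Add(-4, -1) = -5)
N = Mul(2, I) (N = Pow(-4, Rational(1, 2)) = Mul(2, I) ≈ Mul(2.0000, I))
Function('W')(O) = Mul(2, O, Add(-5, O)) (Function('W')(O) = Mul(Mul(2, O), Add(-5, O)) = Mul(2, O, Add(-5, O)))
Function('v')(D) = Mul(-10, I) (Function('v')(D) = Mul(Mul(2, I), -5) = Mul(-10, I))
Add(Function('v')(Function('W')(3)), k) = Add(Mul(-10, I), Rational(155, 2)) = Add(Rational(155, 2), Mul(-10, I))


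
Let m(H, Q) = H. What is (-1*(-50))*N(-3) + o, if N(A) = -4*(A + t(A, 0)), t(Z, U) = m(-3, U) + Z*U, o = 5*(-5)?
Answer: 1175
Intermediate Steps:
o = -25
t(Z, U) = -3 + U*Z (t(Z, U) = -3 + Z*U = -3 + U*Z)
N(A) = 12 - 4*A (N(A) = -4*(A + (-3 + 0*A)) = -4*(A + (-3 + 0)) = -4*(A - 3) = -4*(-3 + A) = 12 - 4*A)
(-1*(-50))*N(-3) + o = (-1*(-50))*(12 - 4*(-3)) - 25 = 50*(12 + 12) - 25 = 50*24 - 25 = 1200 - 25 = 1175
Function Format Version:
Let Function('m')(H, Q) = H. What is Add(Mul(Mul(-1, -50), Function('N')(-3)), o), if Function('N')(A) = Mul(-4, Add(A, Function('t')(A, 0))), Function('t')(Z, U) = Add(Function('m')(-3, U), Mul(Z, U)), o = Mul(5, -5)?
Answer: 1175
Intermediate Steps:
o = -25
Function('t')(Z, U) = Add(-3, Mul(U, Z)) (Function('t')(Z, U) = Add(-3, Mul(Z, U)) = Add(-3, Mul(U, Z)))
Function('N')(A) = Add(12, Mul(-4, A)) (Function('N')(A) = Mul(-4, Add(A, Add(-3, Mul(0, A)))) = Mul(-4, Add(A, Add(-3, 0))) = Mul(-4, Add(A, -3)) = Mul(-4, Add(-3, A)) = Add(12, Mul(-4, A)))
Add(Mul(Mul(-1, -50), Function('N')(-3)), o) = Add(Mul(Mul(-1, -50), Add(12, Mul(-4, -3))), -25) = Add(Mul(50, Add(12, 12)), -25) = Add(Mul(50, 24), -25) = Add(1200, -25) = 1175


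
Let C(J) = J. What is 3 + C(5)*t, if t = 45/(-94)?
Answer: 57/94 ≈ 0.60638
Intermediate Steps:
t = -45/94 (t = 45*(-1/94) = -45/94 ≈ -0.47872)
3 + C(5)*t = 3 + 5*(-45/94) = 3 - 225/94 = 57/94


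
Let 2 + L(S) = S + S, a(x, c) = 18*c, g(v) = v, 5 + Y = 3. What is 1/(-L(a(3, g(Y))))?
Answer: 1/74 ≈ 0.013514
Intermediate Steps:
Y = -2 (Y = -5 + 3 = -2)
L(S) = -2 + 2*S (L(S) = -2 + (S + S) = -2 + 2*S)
1/(-L(a(3, g(Y)))) = 1/(-(-2 + 2*(18*(-2)))) = 1/(-(-2 + 2*(-36))) = 1/(-(-2 - 72)) = 1/(-1*(-74)) = 1/74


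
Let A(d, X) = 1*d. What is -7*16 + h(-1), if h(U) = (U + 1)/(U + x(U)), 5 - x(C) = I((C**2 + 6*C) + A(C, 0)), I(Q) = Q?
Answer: -112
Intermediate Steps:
A(d, X) = d
x(C) = 5 - C**2 - 7*C (x(C) = 5 - ((C**2 + 6*C) + C) = 5 - (C**2 + 7*C) = 5 + (-C**2 - 7*C) = 5 - C**2 - 7*C)
h(U) = (1 + U)/(5 - U**2 - 6*U) (h(U) = (U + 1)/(U + (5 - U**2 - 7*U)) = (1 + U)/(5 - U**2 - 6*U))
-7*16 + h(-1) = -7*16 + (-1 - 1*(-1))/(-5 + (-1)**2 + 6*(-1)) = -112 + (-1 + 1)/(-5 + 1 - 6) = -112 + 0/(-10) = -112 - 1/10*0 = -112 + 0 = -112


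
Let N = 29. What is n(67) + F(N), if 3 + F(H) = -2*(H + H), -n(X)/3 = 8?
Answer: -143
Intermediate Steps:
n(X) = -24 (n(X) = -3*8 = -24)
F(H) = -3 - 4*H (F(H) = -3 - 2*(H + H) = -3 - 4*H)
n(67) + F(N) = -24 + (-3 - 4*29) = -24 + (-3 - 116) = -24 - 119 = -143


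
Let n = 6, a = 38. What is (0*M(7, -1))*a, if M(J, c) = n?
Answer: 0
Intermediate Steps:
M(J, c) = 6
(0*M(7, -1))*a = (0*6)*38 = 0*38 = 0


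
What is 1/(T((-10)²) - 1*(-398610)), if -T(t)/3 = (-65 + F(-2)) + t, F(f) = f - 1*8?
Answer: 1/398535 ≈ 2.5092e-6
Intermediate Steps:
F(f) = -8 + f (F(f) = f - 8 = -8 + f)
T(t) = 225 - 3*t (T(t) = -3*((-65 + (-8 - 2)) + t) = -3*((-65 - 10) + t) = -3*(-75 + t) = 225 - 3*t)
1/(T((-10)²) - 1*(-398610)) = 1/((225 - 3*(-10)²) - 1*(-398610)) = 1/((225 - 3*100) + 398610) = 1/((225 - 300) + 398610) = 1/(-75 + 398610) = 1/398535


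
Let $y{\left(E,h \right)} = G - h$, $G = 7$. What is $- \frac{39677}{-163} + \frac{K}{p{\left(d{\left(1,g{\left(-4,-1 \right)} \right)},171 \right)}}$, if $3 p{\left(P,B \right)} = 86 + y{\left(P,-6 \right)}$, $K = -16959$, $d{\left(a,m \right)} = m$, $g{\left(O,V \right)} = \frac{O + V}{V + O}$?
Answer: $- \frac{484992}{1793} \approx -270.49$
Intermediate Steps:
$g{\left(O,V \right)} = 1$ ($g{\left(O,V \right)} = \frac{O + V}{O + V} = 1$)
$y{\left(E,h \right)} = 7 - h$
$p{\left(P,B \right)} = 33$ ($p{\left(P,B \right)} = \frac{86 + \left(7 - -6\right)}{3} = \frac{86 + \left(7 + 6\right)}{3} = \frac{86 + 13}{3} = \frac{1}{3} \cdot 99 = 33$)
$- \frac{39677}{-163} + \frac{K}{p{\left(d{\left(1,g{\left(-4,-1 \right)} \right)},171 \right)}} = - \frac{39677}{-163} - \frac{16959}{33} = \left(-39677\right) \left(- \frac{1}{163}\right) - \frac{5653}{11} = \frac{39677}{163} - \frac{5653}{11} = - \frac{484992}{1793}$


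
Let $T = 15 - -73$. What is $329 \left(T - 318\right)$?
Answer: $-75670$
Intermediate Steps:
$T = 88$ ($T = 15 + 73 = 88$)
$329 \left(T - 318\right) = 329 \left(88 - 318\right) = 329 \left(-230\right) = -75670$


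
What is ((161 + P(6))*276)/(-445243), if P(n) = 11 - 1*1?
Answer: -47196/445243 ≈ -0.10600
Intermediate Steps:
P(n) = 10 (P(n) = 11 - 1 = 10)
((161 + P(6))*276)/(-445243) = ((161 + 10)*276)/(-445243) = (171*276)*(-1/445243) = 47196*(-1/445243) = -47196/445243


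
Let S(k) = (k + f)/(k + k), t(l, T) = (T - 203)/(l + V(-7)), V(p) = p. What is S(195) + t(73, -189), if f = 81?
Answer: -11222/2145 ≈ -5.2317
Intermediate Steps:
t(l, T) = (-203 + T)/(-7 + l) (t(l, T) = (T - 203)/(l - 7) = (-203 + T)/(-7 + l))
S(k) = (81 + k)/(2*k) (S(k) = (k + 81)/(k + k) = (81 + k)/((2*k)) = (81 + k)*(1/(2*k)) = (81 + k)/(2*k))
S(195) + t(73, -189) = (½)*(81 + 195)/195 + (-203 - 189)/(-7 + 73) = (½)*(1/195)*276 - 392/66 = 46/65 + (1/66)*(-392) = 46/65 - 196/33 = -11222/2145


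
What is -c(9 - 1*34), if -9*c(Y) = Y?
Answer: -25/9 ≈ -2.7778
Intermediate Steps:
c(Y) = -Y/9
-c(9 - 1*34) = -(-1)*(9 - 1*34)/9 = -(-1)*(9 - 34)/9 = -(-1)*(-25)/9 = -1*25/9 = -25/9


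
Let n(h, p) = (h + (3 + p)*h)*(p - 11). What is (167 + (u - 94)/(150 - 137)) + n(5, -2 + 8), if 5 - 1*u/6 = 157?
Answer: -2085/13 ≈ -160.38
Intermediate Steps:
u = -912 (u = 30 - 6*157 = 30 - 942 = -912)
n(h, p) = (-11 + p)*(h + h*(3 + p)) (n(h, p) = (h + h*(3 + p))*(-11 + p) = (-11 + p)*(h + h*(3 + p)))
(167 + (u - 94)/(150 - 137)) + n(5, -2 + 8) = (167 + (-912 - 94)/(150 - 137)) + 5*(-44 + (-2 + 8)² - 7*(-2 + 8)) = (167 - 1006/13) + 5*(-44 + 6² - 7*6) = (167 - 1006*1/13) + 5*(-44 + 36 - 42) = (167 - 1006/13) + 5*(-50) = 1165/13 - 250 = -2085/13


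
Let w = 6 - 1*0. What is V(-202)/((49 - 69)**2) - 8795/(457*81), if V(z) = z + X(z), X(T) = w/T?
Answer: -222129977/299097360 ≈ -0.74267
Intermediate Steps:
w = 6 (w = 6 + 0 = 6)
X(T) = 6/T
V(z) = z + 6/z
V(-202)/((49 - 69)**2) - 8795/(457*81) = (-202 + 6/(-202))/((49 - 69)**2) - 8795/(457*81) = (-202 + 6*(-1/202))/((-20)**2) - 8795/37017 = (-202 - 3/101)/400 - 8795*1/37017 = -20405/101*1/400 - 8795/37017 = -4081/8080 - 8795/37017 = -222129977/299097360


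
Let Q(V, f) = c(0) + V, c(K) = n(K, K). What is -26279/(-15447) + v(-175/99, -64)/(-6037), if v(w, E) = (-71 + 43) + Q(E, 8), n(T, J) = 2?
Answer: 160036553/93253539 ≈ 1.7161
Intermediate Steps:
c(K) = 2
Q(V, f) = 2 + V
v(w, E) = -26 + E (v(w, E) = (-71 + 43) + (2 + E) = -28 + (2 + E) = -26 + E)
-26279/(-15447) + v(-175/99, -64)/(-6037) = -26279/(-15447) + (-26 - 64)/(-6037) = -26279*(-1/15447) - 90*(-1/6037) = 26279/15447 + 90/6037 = 160036553/93253539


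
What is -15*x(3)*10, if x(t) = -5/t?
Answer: 250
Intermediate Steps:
-15*x(3)*10 = -(-75)/3*10 = -15*(-5/3)*10 = 25*10 = 250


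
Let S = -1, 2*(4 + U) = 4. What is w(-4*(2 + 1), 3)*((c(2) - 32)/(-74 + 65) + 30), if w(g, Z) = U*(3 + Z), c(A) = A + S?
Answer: -1204/3 ≈ -401.33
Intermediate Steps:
U = -2 (U = -4 + (1/2)*4 = -4 + 2 = -2)
c(A) = -1 + A (c(A) = A - 1 = -1 + A)
w(g, Z) = -6 - 2*Z (w(g, Z) = -2*(3 + Z) = -6 - 2*Z)
w(-4*(2 + 1), 3)*((c(2) - 32)/(-74 + 65) + 30) = (-6 - 2*3)*(((-1 + 2) - 32)/(-74 + 65) + 30) = (-6 - 6)*((1 - 32)/(-9) + 30) = -12*(-31*(-1/9) + 30) = -12*(31/9 + 30) = -12*301/9 = -1204/3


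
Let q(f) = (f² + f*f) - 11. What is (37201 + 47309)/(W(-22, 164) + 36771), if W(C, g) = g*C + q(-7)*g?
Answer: 84510/47431 ≈ 1.7817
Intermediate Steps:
q(f) = -11 + 2*f² (q(f) = (f² + f²) - 11 = 2*f² - 11 = -11 + 2*f²)
W(C, g) = 87*g + C*g (W(C, g) = g*C + (-11 + 2*(-7)²)*g = C*g + (-11 + 2*49)*g = C*g + (-11 + 98)*g = C*g + 87*g = 87*g + C*g)
(37201 + 47309)/(W(-22, 164) + 36771) = (37201 + 47309)/(164*(87 - 22) + 36771) = 84510/(164*65 + 36771) = 84510/(10660 + 36771) = 84510/47431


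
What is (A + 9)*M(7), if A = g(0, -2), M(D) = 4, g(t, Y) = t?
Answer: 36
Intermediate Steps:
A = 0
(A + 9)*M(7) = (0 + 9)*4 = 9*4 = 36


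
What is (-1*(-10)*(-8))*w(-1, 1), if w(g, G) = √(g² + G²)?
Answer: -80*√2 ≈ -113.14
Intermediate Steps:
w(g, G) = √(G² + g²)
(-1*(-10)*(-8))*w(-1, 1) = (-1*(-10)*(-8))*√(1² + (-1)²) = (10*(-8))*√(1 + 1) = -80*√2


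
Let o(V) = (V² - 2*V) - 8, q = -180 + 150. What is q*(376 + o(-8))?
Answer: -13440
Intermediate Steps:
q = -30
o(V) = -8 + V² - 2*V
q*(376 + o(-8)) = -30*(376 + (-8 + (-8)² - 2*(-8))) = -30*(376 + (-8 + 64 + 16)) = -30*(376 + 72) = -30*448 = -13440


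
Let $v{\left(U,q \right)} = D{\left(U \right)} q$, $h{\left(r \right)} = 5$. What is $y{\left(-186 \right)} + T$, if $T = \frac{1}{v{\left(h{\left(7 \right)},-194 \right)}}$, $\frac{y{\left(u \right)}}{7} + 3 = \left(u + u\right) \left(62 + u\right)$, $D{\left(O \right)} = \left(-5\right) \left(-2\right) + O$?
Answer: $\frac{939566249}{2910} \approx 3.2288 \cdot 10^{5}$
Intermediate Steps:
$D{\left(O \right)} = 10 + O$
$v{\left(U,q \right)} = q \left(10 + U\right)$ ($v{\left(U,q \right)} = \left(10 + U\right) q = q \left(10 + U\right)$)
$y{\left(u \right)} = -21 + 14 u \left(62 + u\right)$ ($y{\left(u \right)} = -21 + 7 \left(u + u\right) \left(62 + u\right) = -21 + 7 \cdot 2 u \left(62 + u\right) = -21 + 14 u \left(62 + u\right)$)
$T = - \frac{1}{2910}$ ($T = \frac{1}{\left(-194\right) \left(10 + 5\right)} = \frac{1}{\left(-194\right) 15} = \frac{1}{-2910} = - \frac{1}{2910} \approx -0.00034364$)
$y{\left(-186 \right)} + T = \left(-21 + 14 \left(-186\right)^{2} + 868 \left(-186\right)\right) - \frac{1}{2910} = \left(-21 + 14 \cdot 34596 - 161448\right) - \frac{1}{2910} = \left(-21 + 484344 - 161448\right) - \frac{1}{2910} = 322875 - \frac{1}{2910} = \frac{939566249}{2910}$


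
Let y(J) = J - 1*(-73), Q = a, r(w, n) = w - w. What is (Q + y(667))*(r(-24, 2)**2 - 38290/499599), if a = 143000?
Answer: -5503804600/499599 ≈ -11016.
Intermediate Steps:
r(w, n) = 0
Q = 143000
y(J) = 73 + J (y(J) = J + 73 = 73 + J)
(Q + y(667))*(r(-24, 2)**2 - 38290/499599) = (143000 + (73 + 667))*(0**2 - 38290/499599) = (143000 + 740)*(0 - 38290*1/499599) = 143740*(0 - 38290/499599) = 143740*(-38290/499599) = -5503804600/499599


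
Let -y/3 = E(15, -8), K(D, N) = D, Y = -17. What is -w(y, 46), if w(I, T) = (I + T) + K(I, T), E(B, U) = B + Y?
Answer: -58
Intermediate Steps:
E(B, U) = -17 + B (E(B, U) = B - 17 = -17 + B)
y = 6 (y = -3*(-17 + 15) = -3*(-2) = 6)
w(I, T) = T + 2*I (w(I, T) = (I + T) + I = T + 2*I)
-w(y, 46) = -(46 + 2*6) = -(46 + 12) = -1*58 = -58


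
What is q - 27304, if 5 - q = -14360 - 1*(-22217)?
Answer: -35156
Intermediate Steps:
q = -7852 (q = 5 - (-14360 - 1*(-22217)) = 5 - (-14360 + 22217) = 5 - 1*7857 = 5 - 7857 = -7852)
q - 27304 = -7852 - 27304 = -35156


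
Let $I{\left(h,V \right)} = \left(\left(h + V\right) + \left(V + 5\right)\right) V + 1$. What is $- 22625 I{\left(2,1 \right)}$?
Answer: $-226250$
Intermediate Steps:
$I{\left(h,V \right)} = 1 + V \left(5 + h + 2 V\right)$ ($I{\left(h,V \right)} = \left(\left(V + h\right) + \left(5 + V\right)\right) V + 1 = \left(5 + h + 2 V\right) V + 1 = V \left(5 + h + 2 V\right) + 1 = 1 + V \left(5 + h + 2 V\right)$)
$- 22625 I{\left(2,1 \right)} = - 22625 \left(1 + 2 \cdot 1^{2} + 5 \cdot 1 + 1 \cdot 2\right) = - 22625 \left(1 + 2 \cdot 1 + 5 + 2\right) = - 22625 \left(1 + 2 + 5 + 2\right) = \left(-22625\right) 10 = -226250$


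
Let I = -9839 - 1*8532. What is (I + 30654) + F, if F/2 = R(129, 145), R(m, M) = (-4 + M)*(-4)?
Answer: 11155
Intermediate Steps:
R(m, M) = 16 - 4*M
I = -18371 (I = -9839 - 8532 = -18371)
F = -1128 (F = 2*(16 - 4*145) = 2*(16 - 580) = 2*(-564) = -1128)
(I + 30654) + F = (-18371 + 30654) - 1128 = 12283 - 1128 = 11155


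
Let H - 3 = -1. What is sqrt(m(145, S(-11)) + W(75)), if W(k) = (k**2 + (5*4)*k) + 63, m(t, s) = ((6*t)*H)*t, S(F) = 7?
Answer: 12*sqrt(1802) ≈ 509.40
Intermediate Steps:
H = 2 (H = 3 - 1 = 2)
m(t, s) = 12*t**2 (m(t, s) = ((6*t)*2)*t = (12*t)*t = 12*t**2)
W(k) = 63 + k**2 + 20*k (W(k) = (k**2 + 20*k) + 63 = 63 + k**2 + 20*k)
sqrt(m(145, S(-11)) + W(75)) = sqrt(12*145**2 + (63 + 75**2 + 20*75)) = sqrt(12*21025 + (63 + 5625 + 1500)) = sqrt(252300 + 7188) = sqrt(259488) = 12*sqrt(1802)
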